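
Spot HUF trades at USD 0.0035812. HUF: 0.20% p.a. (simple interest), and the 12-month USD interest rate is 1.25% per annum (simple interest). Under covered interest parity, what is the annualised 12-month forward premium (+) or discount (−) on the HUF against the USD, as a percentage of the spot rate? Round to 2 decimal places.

T = 1 year.
F = S · g_USD/g_HUF = 0.0035812 × 1.012500/1.002000 = 0.0036187275.
Annualised premium = (F − S)/S × (1/T) = (0.0036187275 − 0.0035812)/0.0035812 ÷ 1 = 1.05%.

+1.05%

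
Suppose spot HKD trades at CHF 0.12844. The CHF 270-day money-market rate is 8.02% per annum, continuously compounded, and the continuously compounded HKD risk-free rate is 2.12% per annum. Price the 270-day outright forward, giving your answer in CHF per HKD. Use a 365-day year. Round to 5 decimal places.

T = 270/365 years.
CHF growth factor: e^(0.0802×270/365) = 1.0611211.
HKD growth factor: e^(0.0212×270/365) = 1.0158058.
CIP: F = S · (grow CHF)/(grow HKD) = 0.12844 × 1.0611211/1.0158058 = 0.1341697 CHF per HKD.

0.13417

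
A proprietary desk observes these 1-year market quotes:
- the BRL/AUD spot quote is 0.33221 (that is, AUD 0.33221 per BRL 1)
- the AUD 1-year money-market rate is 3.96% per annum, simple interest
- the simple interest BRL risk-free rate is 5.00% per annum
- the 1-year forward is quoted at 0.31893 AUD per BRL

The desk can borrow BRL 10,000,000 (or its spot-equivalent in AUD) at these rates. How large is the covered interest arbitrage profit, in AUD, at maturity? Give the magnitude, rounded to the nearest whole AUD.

T = 1 year.
Invest the BRL and cover forward: 10,000,000 × 1.050000 × 0.31893 = AUD 3,348,765.00.
Convert at spot and invest in AUD: 10,000,000 × 0.33221 × 1.039600 = AUD 3,453,655.16.
The quoted forward undervalues BRL, so borrow BRL, convert to AUD at spot, deposit the AUD at 3.96%, and buy BRL forward at 0.31893 to cover the loan.
Arbitrage profit = |3,348,765.00 − 3,453,655.16| = AUD 104,890.

AUD 104,890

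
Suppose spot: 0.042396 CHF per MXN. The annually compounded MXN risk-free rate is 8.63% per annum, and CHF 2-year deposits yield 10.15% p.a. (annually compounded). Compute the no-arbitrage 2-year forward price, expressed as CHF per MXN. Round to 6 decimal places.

T = 2 years.
Growth of 1 CHF over T: (1 + 0.1015)^2 = 1.2133022.
MXN accumulates by (1 + 0.0863)^2 = 1.1800477.
CIP: F = S · (grow CHF)/(grow MXN) = 0.042396 × 1.2133022/1.1800477 = 0.04359075 CHF per MXN.

0.043591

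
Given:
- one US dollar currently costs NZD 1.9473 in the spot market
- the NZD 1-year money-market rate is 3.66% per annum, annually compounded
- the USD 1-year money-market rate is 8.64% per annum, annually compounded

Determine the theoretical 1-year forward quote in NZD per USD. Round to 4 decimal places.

1.8580

T = 1 year.
Growth of 1 NZD over T: (1 + 0.0366)^1 = 1.036600.
USD growth factor: (1 + 0.0864)^1 = 1.086400.
So F = 1.9473 × 1.036600 / 1.086400 = 1.858037 (NZD/USD).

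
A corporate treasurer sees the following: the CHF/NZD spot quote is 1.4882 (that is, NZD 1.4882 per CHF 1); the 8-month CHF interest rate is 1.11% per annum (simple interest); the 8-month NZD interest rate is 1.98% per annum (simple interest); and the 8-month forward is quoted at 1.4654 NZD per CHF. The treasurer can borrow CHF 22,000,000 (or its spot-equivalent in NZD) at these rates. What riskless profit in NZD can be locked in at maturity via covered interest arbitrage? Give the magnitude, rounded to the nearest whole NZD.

T = 8/12 years.
Route A — deposit CHF, sell forward: 22,000,000 × 1.007400 × 1.4654 = NZD 32,477,367.12.
Route B — convert at spot, deposit NZD: 22,000,000 × 1.4882 × 1.013200 = NZD 33,172,573.28.
The quoted forward undervalues CHF, so borrow CHF, convert to NZD at spot, deposit the NZD at 1.98%, and buy CHF forward at 1.4654 to cover the loan.
The gap between the two covered legs is NZD 695,206.

NZD 695,206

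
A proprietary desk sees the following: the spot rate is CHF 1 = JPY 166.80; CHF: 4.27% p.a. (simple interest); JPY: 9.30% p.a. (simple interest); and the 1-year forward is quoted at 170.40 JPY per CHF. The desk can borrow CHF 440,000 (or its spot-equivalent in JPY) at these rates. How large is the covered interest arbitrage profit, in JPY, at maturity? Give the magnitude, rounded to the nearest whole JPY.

T = 1 year.
Route A — deposit CHF, sell forward: 440,000 × 1.042700 × 170.40 = JPY 78,177,475.20.
Route B — convert at spot, deposit JPY: 440,000 × 166.80 × 1.093000 = JPY 80,217,456.00.
The quoted forward undervalues CHF, so borrow CHF, convert to JPY at spot, deposit the JPY at 9.30%, and buy CHF forward at 170.40 to cover the loan.
The gap between the two covered legs is JPY 2,039,981.

JPY 2,039,981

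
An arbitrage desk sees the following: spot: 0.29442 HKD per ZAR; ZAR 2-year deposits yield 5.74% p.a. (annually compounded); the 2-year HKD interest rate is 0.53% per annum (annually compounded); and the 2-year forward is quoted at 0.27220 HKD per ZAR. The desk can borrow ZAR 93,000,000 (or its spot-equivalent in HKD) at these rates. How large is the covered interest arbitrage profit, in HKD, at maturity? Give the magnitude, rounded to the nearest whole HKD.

T = 2 years.
Route A — deposit ZAR, sell forward: 93,000,000 × 1.11809476 × 0.27220 = HKD 28,304,121.61.
Route B — convert at spot, deposit HKD: 93,000,000 × 0.29442 × 1.01062809 = HKD 27,672,068.37.
The quoted forward overvalues ZAR, so borrow HKD, buy ZAR at spot, deposit the ZAR at 5.74%, and sell the proceeds forward at 0.27220.
Profit = 28,304,121.61 − 27,672,068.37 = HKD 632,053.

HKD 632,053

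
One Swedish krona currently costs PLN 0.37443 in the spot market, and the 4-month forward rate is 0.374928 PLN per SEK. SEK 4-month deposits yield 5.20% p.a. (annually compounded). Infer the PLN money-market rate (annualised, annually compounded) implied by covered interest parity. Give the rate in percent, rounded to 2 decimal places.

T = 4/12 years.
F/S = 0.374928/0.37443 = 1.0013300 = (growth of PLN) / (growth of SEK).
SEK growth factor: (1 + 0.0520)^(4/12) = 1.0170413.
So the PLN growth factor = 1.018394.
r = 1.018394^(12/4) − 1 = 0.056203 → 5.62%.

5.62%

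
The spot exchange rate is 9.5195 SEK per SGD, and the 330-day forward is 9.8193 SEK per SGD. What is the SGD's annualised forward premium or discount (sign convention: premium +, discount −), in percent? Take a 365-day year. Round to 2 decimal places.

+3.48%

T = 330/365 years.
SGD trades forward at +3.14933% vs spot over the period.
Per annum: 0.0314933 / (330/365) = 0.034833 = 3.48%.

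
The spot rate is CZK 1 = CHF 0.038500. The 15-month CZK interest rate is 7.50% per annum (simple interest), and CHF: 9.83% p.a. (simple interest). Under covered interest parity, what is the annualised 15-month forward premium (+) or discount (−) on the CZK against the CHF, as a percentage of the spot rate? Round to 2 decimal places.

+2.13%

T = 15/12 years.
F = S · g_CHF/g_CZK = 0.0385 × 1.122875/1.093750 = 0.039525200.
Annualised premium = (F − S)/S × (1/T) = (0.039525200 − 0.0385)/0.0385 ÷ (15/12) = 2.13%.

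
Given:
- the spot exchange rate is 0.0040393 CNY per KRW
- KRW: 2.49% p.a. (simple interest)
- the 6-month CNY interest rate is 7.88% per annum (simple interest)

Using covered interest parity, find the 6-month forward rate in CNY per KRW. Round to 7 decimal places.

0.0041468

T = 6/12 years.
CNY growth factor: 1 + 0.0788×6/12 = 1.039400.
KRW accumulates by 1 + 0.0249×6/12 = 1.012450.
So F = 0.0040393 × 1.039400 / 1.012450 = 0.004146821 (CNY/KRW).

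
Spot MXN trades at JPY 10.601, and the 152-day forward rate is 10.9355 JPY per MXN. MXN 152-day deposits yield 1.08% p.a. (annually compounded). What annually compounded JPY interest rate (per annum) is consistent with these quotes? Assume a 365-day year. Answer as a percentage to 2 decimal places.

8.91%

T = 152/365 years.
CIP gives F = S · g_JPY/g_MXN, so g_JPY/g_MXN = 10.9355/10.601 = 1.0315536.
MXN growth factor: (1 + 0.0108)^(152/365) = 1.0044834.
So the JPY growth factor = 1.0361785.
Annualise: 1.0361785^(365/152) − 1 = 0.089089 = 8.91%.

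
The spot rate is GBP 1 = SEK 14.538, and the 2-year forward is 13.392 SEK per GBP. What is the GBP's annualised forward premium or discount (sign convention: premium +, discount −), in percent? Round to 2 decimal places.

-3.94%

T = 2 years.
Period premium: (13.392 − 14.538)/14.538 = -0.0788279.
Per annum: -0.0788279 / 2 = -0.039414 = -3.94%.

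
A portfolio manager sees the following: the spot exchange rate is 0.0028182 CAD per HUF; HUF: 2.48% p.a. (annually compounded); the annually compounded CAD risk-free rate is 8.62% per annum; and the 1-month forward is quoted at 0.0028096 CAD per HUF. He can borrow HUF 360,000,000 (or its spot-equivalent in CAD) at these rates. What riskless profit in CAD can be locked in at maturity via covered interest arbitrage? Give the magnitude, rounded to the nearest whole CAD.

CAD 8,044

T = 1/12 years.
Invest the HUF and cover forward: 360,000,000 × 1.002043541 × 0.0028096 = CAD 1,013,522.95.
Convert at spot and invest in CAD: 360,000,000 × 0.0028182 × 1.006914241 = CAD 1,021,566.86.
The quoted forward undervalues HUF, so borrow HUF, convert to CAD at spot, deposit the CAD at 8.62%, and buy HUF forward at 0.0028096 to cover the loan.
Profit = 1,021,566.86 − 1,013,522.95 = CAD 8,044.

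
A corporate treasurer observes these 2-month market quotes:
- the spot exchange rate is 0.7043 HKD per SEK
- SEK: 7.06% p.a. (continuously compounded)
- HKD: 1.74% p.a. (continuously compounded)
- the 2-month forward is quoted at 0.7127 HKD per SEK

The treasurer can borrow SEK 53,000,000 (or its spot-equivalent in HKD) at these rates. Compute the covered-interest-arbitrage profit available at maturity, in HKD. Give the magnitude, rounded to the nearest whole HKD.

T = 2/12 years.
Route A — deposit SEK, sell forward: 53,000,000 × 1.0118361662 × 0.7127 = HKD 38,220,188.69.
Route B — convert at spot, deposit HKD: 53,000,000 × 0.7043 × 1.0029042091 = HKD 37,436,308.03.
The quoted forward overvalues SEK, so borrow HKD, buy SEK at spot, deposit the SEK at 7.06%, and sell the proceeds forward at 0.7127.
Profit = 38,220,188.69 − 37,436,308.03 = HKD 783,881.

HKD 783,881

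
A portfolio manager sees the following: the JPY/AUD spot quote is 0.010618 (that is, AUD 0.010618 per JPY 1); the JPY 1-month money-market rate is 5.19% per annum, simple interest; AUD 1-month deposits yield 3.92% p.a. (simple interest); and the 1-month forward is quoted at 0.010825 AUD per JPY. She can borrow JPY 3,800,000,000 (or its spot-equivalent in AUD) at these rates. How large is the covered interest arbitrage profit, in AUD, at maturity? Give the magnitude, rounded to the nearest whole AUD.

AUD 832,704

T = 1/12 years.
Route A — deposit JPY, sell forward: 3,800,000,000 × 1.004325 × 0.010825 = AUD 41,312,908.88.
Route B — convert at spot, deposit AUD: 3,800,000,000 × 0.010618 × 1.0032666667 = AUD 40,480,204.77.
The quoted forward overvalues JPY, so borrow AUD, buy JPY at spot, deposit the JPY at 5.19%, and sell the proceeds forward at 0.010825.
Arbitrage profit = |41,312,908.88 − 40,480,204.77| = AUD 832,704.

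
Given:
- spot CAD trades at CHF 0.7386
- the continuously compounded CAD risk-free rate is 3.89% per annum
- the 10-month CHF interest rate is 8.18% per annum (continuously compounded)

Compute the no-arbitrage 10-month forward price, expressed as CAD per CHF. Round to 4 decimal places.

T = 10/12 years.
Growth of 1 CHF over T: e^(0.0818×10/12) = 1.0705437.
Growth of 1 CAD over T: e^(0.0389×10/12) = 1.0329478.
Forward (CHF per CAD) = 0.7386 × 1.0705437 / 1.0329478 = 0.7654826.
Invert for CAD per CHF: 1 / 0.7654826 = 1.3064.

1.3064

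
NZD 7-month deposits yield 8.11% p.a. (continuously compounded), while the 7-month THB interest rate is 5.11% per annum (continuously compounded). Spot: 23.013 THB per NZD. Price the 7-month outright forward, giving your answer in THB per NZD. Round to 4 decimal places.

T = 7/12 years.
THB growth factor: e^(0.0511×7/12) = 1.03025705.
Growth of 1 NZD over T: e^(0.0811×7/12) = 1.04844523.
So F = 23.013 × 1.03025705 / 1.04844523 = 22.613776 (THB/NZD).

22.6138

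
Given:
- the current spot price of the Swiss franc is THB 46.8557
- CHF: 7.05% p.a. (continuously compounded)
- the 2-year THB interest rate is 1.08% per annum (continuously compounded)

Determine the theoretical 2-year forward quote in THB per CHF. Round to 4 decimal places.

41.5822

T = 2 years.
THB growth factor: e^(0.0108×2) = 1.02183497.
Growth of 1 CHF over T: e^(0.0705×2) = 1.15142465.
So F = 46.8557 × 1.02183497 / 1.15142465 = 41.582220 (THB/CHF).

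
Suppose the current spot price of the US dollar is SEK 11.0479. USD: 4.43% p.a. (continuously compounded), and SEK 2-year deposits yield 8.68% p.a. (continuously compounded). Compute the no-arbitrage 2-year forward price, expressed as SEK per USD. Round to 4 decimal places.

T = 2 years.
SEK growth factor: e^(0.0868×2) = 1.18957964.
USD growth factor: e^(0.0443×2) = 1.09264351.
Forward (SEK per USD) = 11.0479 × 1.18957964 / 1.09264351 = 12.028037.

12.0280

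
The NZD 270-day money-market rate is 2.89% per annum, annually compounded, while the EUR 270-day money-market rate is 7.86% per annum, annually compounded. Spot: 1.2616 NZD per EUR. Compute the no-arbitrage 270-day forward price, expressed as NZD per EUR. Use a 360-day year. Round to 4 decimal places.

T = 270/360 years.
NZD accumulates by (1 + 0.0289)^(270/360) = 1.0215976.
EUR accumulates by (1 + 0.0786)^(270/360) = 1.058389.
CIP: F = S · (grow NZD)/(grow EUR) = 1.2616 × 1.0215976/1.058389 = 1.217745 NZD per EUR.

1.2177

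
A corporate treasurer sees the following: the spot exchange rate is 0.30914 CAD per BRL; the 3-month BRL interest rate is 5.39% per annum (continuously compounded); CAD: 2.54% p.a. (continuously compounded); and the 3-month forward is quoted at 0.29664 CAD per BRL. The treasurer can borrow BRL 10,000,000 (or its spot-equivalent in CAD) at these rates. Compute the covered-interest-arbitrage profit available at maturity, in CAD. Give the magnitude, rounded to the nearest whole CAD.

T = 3/12 years.
Keep in BRL, deliver into the forward: 10,000,000·1.013566197·0.29664 = CAD 3,006,642.77.
Swap to CAD now, deposit: 10,000,000·0.30914·1.006370204 = CAD 3,111,092.85.
The quoted forward undervalues BRL, so borrow BRL, convert to CAD at spot, deposit the CAD at 2.54%, and buy BRL forward at 0.29664 to cover the loan.
Profit = 3,111,092.85 − 3,006,642.77 = CAD 104,450.

CAD 104,450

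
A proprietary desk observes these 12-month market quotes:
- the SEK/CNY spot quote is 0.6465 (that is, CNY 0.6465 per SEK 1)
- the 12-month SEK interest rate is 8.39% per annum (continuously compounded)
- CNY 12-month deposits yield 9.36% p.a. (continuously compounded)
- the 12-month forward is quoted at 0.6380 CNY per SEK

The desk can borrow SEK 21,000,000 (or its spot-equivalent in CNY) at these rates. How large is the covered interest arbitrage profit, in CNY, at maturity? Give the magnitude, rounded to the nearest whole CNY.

CNY 338,037

T = 1 year.
Route A — deposit SEK, sell forward: 21,000,000 × 1.0875201364 × 0.6380 = CNY 14,570,594.79.
Route B — convert at spot, deposit CNY: 21,000,000 × 0.6465 × 1.0981204099 = CNY 14,908,631.75.
The quoted forward undervalues SEK, so borrow SEK, convert to CNY at spot, deposit the CNY at 9.36%, and buy SEK forward at 0.6380 to cover the loan.
Arbitrage profit = |14,570,594.79 − 14,908,631.75| = CNY 338,037.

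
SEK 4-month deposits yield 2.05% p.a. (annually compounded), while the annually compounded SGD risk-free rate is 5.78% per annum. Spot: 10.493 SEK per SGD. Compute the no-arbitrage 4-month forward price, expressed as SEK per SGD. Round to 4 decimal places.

10.3682

T = 4/12 years.
Growth of 1 SEK over T: (1 + 0.0205)^(4/12) = 1.00678716.
SGD accumulates by (1 + 0.0578)^(4/12) = 1.01890694.
Forward (SEK per SGD) = 10.493 × 1.00678716 / 1.01890694 = 10.368187.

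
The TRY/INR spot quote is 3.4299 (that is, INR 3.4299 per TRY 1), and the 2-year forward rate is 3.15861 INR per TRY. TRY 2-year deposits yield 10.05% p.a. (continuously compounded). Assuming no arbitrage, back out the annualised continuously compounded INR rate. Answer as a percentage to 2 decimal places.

T = 2 years.
By CIP, F/S equals the INR-to-TRY growth ratio: 3.15861/3.4299 = 0.9209044.
TRY growth factor: e^(0.1005×2) = 1.2226248.
That pins the INR growth at 1.1259206.
r = ln(1.1259206)/2 = 0.059301 → 5.93%.

5.93%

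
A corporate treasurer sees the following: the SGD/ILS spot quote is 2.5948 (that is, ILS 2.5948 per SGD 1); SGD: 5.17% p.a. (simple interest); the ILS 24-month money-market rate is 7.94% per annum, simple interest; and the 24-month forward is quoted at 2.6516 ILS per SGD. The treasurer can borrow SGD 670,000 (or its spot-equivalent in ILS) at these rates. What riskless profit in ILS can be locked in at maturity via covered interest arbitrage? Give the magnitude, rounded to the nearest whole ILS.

T = 2 years.
Invest the SGD and cover forward: 670,000 × 1.103400 × 2.6516 = ILS 1,960,269.54.
Convert at spot and invest in ILS: 670,000 × 2.5948 × 1.158800 = ILS 2,014,592.34.
The quoted forward undervalues SGD, so borrow SGD, convert to ILS at spot, deposit the ILS at 7.94%, and buy SGD forward at 2.6516 to cover the loan.
The gap between the two covered legs is ILS 54,323.

ILS 54,323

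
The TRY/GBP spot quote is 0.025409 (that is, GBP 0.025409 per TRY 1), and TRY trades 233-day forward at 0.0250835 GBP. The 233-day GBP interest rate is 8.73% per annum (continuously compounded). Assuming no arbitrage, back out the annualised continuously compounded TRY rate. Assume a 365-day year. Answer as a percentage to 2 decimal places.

T = 233/365 years.
CIP gives F = S · g_GBP/g_TRY, so g_GBP/g_TRY = 0.0250835/0.025409 = 0.9871896.
GBP growth factor: e^(0.0873×233/365) = 1.0573106.
So the TRY growth factor = 1.0710309.
r = ln(1.0710309)/(233/365) = 0.107497 → 10.75%.

10.75%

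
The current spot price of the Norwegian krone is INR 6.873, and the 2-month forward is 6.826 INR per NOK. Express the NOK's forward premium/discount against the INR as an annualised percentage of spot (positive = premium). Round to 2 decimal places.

-4.10%

T = 2/12 years.
Period premium: (6.826 − 6.873)/6.873 = -0.0068384.
Annualise by dividing by T: -0.0068384 / (2/12) = -0.041030 → -4.10%.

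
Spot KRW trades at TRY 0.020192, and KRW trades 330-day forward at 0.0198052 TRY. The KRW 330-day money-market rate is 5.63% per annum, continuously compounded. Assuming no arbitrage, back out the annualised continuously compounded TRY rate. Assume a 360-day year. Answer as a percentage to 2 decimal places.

3.52%

T = 330/360 years.
By CIP, F/S equals the TRY-to-KRW growth ratio: 0.0198052/0.020192 = 0.9808439.
The KRW side grows by e^(0.0563×330/360) = 1.0529633.
Hence g_TRY = 1.0327926.
Take logs: ln 1.0327926 / (330/360) = 0.035200, so 3.52%.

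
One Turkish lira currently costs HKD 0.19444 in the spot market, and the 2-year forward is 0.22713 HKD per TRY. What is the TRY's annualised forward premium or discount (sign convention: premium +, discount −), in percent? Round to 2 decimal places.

T = 2 years.
(F − S)/S = (0.22713 − 0.19444)/0.19444 = 0.1681238.
Annualise by dividing by T: 0.1681238 / 2 = 0.084062 → 8.41%.

+8.41%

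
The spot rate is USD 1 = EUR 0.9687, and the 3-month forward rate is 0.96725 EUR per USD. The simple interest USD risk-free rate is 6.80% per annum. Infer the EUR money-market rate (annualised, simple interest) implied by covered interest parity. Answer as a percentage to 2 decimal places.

6.19%

T = 3/12 years.
By CIP, F/S equals the EUR-to-USD growth ratio: 0.96725/0.9687 = 0.9985031.
USD growth factor: 1 + 0.0680×3/12 = 1.017000.
Hence g_EUR = 1.0154777.
(1.0154777 − 1)/T = 0.061911, i.e. 6.19%.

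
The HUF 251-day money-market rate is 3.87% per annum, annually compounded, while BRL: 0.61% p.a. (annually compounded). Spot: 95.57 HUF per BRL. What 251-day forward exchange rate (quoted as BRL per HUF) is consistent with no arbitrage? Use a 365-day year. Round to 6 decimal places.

T = 251/365 years.
HUF accumulates by (1 + 0.0387)^(251/365) = 1.0264547.
BRL growth factor: (1 + 0.0061)^(251/365) = 1.0041908.
CIP: F = S · (grow HUF)/(grow BRL) = 95.57 × 1.0264547/1.0041908 = 97.68888 HUF per BRL.
Quoted the other way: 1/97.68888 = 0.010237 BRL per HUF.

0.010237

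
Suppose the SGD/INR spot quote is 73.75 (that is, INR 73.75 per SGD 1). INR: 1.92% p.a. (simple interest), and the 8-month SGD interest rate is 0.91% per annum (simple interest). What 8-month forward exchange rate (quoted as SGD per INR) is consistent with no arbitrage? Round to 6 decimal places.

0.013469

T = 8/12 years.
Growth of 1 INR over T: 1 + 0.0192×8/12 = 1.012800.
SGD growth factor: 1 + 0.0091×8/12 = 1.0060667.
Forward (INR per SGD) = 73.75 × 1.012800 / 1.0060667 = 74.24359.
Quoted the other way: 1/74.24359 = 0.013469 SGD per INR.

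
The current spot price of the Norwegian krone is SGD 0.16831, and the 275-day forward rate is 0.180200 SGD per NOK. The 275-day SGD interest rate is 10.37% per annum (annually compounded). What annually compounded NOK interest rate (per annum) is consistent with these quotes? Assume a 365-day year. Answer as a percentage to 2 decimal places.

T = 275/365 years.
By CIP, F/S equals the SGD-to-NOK growth ratio: 0.1802/0.16831 = 1.0706435.
The SGD side grows by (1 + 0.1037)^(275/365) = 1.0771719.
So the NOK growth factor = 1.0060976.
r = 1.0060976^(365/275) − 1 = 0.008101 → 0.81%.

0.81%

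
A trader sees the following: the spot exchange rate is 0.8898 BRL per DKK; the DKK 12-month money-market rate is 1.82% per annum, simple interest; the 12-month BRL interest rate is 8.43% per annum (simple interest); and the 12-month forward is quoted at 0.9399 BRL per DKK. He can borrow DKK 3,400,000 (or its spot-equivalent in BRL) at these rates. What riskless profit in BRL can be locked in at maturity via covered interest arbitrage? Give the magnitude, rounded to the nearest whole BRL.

BRL 26,533

T = 1 year.
Invest the DKK and cover forward: 3,400,000 × 1.018200 × 0.9399 = BRL 3,253,821.01.
Convert at spot and invest in BRL: 3,400,000 × 0.8898 × 1.084300 = BRL 3,280,354.48.
The quoted forward undervalues DKK, so borrow DKK, convert to BRL at spot, deposit the BRL at 8.43%, and buy DKK forward at 0.9399 to cover the loan.
The gap between the two covered legs is BRL 26,533.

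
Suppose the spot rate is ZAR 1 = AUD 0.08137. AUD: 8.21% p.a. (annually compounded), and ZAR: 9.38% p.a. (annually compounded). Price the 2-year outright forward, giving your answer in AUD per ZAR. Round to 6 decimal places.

T = 2 years.
Growth of 1 AUD over T: (1 + 0.0821)^2 = 1.1709404.
ZAR growth factor: (1 + 0.0938)^2 = 1.1963984.
Forward (AUD per ZAR) = 0.08137 × 1.1709404 / 1.1963984 = 0.07963854.

0.079639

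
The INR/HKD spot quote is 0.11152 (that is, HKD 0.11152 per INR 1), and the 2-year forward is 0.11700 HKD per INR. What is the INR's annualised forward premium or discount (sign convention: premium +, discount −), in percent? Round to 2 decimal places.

T = 2 years.
INR trades forward at +4.91392% vs spot over the period.
Per annum: 0.0491392 / 2 = 0.024570 = 2.46%.

+2.46%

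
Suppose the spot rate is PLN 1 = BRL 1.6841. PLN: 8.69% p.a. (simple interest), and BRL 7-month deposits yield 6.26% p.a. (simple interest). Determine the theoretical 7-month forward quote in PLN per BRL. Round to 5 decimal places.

0.60191

T = 7/12 years.
Growth of 1 BRL over T: 1 + 0.0626×7/12 = 1.0365167.
PLN accumulates by 1 + 0.0869×7/12 = 1.0506917.
CIP: F = S · (grow BRL)/(grow PLN) = 1.6841 × 1.0365167/1.0506917 = 1.661380 BRL per PLN.
Invert for PLN per BRL: 1 / 1.661380 = 0.60191.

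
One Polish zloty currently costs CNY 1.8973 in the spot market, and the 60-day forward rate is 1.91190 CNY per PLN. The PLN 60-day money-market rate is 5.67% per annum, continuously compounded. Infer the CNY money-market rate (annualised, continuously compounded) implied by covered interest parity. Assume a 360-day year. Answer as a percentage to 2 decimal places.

10.27%

T = 60/360 years.
By CIP, F/S equals the CNY-to-PLN growth ratio: 1.9119/1.8973 = 1.0076951.
PLN growth factor: e^(0.0567×60/360) = 1.0094948.
That pins the CNY growth at 1.017263.
Take logs: ln 1.017263 / (60/360) = 0.102694, so 10.27%.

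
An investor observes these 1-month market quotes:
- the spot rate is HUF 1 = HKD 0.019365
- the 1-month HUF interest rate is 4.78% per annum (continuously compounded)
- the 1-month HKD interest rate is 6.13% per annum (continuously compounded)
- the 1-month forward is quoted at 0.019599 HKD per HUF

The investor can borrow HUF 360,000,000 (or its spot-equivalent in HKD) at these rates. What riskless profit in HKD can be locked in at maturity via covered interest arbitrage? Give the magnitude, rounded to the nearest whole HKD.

HKD 76,698

T = 1/12 years.
Invest the HUF and cover forward: 360,000,000 × 1.003991277 × 0.019599 = HKD 7,083,801.01.
Convert at spot and invest in HKD: 360,000,000 × 0.019365 × 1.005121403 = HKD 7,007,103.35.
The quoted forward overvalues HUF, so borrow HKD, buy HUF at spot, deposit the HUF at 4.78%, and sell the proceeds forward at 0.019599.
Profit = 7,083,801.01 − 7,007,103.35 = HKD 76,698.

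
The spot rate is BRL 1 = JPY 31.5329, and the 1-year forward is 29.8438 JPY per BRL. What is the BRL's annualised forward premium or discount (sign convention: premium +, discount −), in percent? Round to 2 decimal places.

-5.36%

T = 1 year.
Period premium: (29.8438 − 31.5329)/31.5329 = -0.0535663.
Per annum: -0.0535663 / 1 = -0.053566 = -5.36%.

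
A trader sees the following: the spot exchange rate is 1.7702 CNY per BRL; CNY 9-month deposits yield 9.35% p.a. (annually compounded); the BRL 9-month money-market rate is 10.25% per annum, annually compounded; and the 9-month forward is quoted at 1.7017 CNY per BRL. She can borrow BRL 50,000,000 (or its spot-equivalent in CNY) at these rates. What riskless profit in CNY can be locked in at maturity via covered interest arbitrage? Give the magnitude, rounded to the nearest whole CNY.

T = 9/12 years.
Keep in BRL, deliver into the forward: 50,000,000·1.0759298304·1.7017 = CNY 91,545,489.62.
Swap to CNY now, deposit: 50,000,000·1.7702·1.0693357602 = CNY 94,646,908.14.
The quoted forward undervalues BRL, so borrow BRL, convert to CNY at spot, deposit the CNY at 9.35%, and buy BRL forward at 1.7017 to cover the loan.
Profit = 94,646,908.14 − 91,545,489.62 = CNY 3,101,419.

CNY 3,101,419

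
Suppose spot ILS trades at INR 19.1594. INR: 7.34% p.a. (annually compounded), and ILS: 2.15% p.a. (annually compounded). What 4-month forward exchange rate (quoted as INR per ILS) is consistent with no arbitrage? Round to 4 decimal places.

19.4785

T = 4/12 years.
Growth of 1 INR over T: (1 + 0.0734)^(4/12) = 1.02389133.
ILS accumulates by (1 + 0.0215)^(4/12) = 1.00711591.
So F = 19.1594 × 1.02389133 / 1.00711591 = 19.478536 (INR/ILS).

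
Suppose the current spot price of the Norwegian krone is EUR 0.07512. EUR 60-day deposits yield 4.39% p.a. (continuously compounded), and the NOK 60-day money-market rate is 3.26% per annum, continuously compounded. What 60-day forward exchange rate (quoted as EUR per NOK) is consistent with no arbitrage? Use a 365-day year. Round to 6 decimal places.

0.075260

T = 60/365 years.
EUR growth factor: e^(0.0439×60/365) = 1.0072425.
Growth of 1 NOK over T: e^(0.0326×60/365) = 1.0053733.
Forward (EUR per NOK) = 0.07512 × 1.0072425 / 1.0053733 = 0.07525966.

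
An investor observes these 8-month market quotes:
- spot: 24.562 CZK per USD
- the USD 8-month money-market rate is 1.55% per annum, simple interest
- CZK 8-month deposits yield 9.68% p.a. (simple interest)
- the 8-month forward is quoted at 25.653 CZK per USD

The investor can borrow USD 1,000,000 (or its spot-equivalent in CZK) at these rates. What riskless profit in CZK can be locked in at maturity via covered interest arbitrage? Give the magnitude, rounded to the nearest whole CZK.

CZK 228,987

T = 8/12 years.
Invest the USD and cover forward: 1,000,000 × 1.0103333333 × 25.653 = CZK 25,918,081.00.
Convert at spot and invest in CZK: 1,000,000 × 24.562 × 1.0645333333 = CZK 26,147,067.73.
The quoted forward undervalues USD, so borrow USD, convert to CZK at spot, deposit the CZK at 9.68%, and buy USD forward at 25.653 to cover the loan.
Profit = 26,147,067.73 − 25,918,081.00 = CZK 228,987.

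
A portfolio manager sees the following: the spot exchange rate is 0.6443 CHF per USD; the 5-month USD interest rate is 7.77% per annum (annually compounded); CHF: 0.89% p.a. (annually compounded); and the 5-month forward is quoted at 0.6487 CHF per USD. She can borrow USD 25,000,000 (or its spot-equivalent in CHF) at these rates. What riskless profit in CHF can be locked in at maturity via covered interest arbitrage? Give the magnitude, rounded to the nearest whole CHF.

CHF 564,030

T = 5/12 years.
Keep in USD, deliver into the forward: 25,000,000·1.0316699588·0.6487 = CHF 16,731,107.56.
Swap to CHF now, deposit: 25,000,000·0.6443·1.0036987521 = CHF 16,167,077.65.
The quoted forward overvalues USD, so borrow CHF, buy USD at spot, deposit the USD at 7.77%, and sell the proceeds forward at 0.6487.
Profit = 16,731,107.56 − 16,167,077.65 = CHF 564,030.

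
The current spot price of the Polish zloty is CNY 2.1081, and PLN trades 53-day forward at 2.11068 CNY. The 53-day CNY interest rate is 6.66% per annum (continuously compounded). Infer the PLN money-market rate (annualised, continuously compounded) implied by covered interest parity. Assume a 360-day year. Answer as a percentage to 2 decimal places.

T = 53/360 years.
F/S = 2.11068/2.1081 = 1.0012239 = (growth of CNY) / (growth of PLN).
The CNY side grows by e^(0.0666×53/360) = 1.0098532.
Hence g_PLN = 1.0086188.
r = ln(1.0086188)/(53/360) = 0.058292 → 5.83%.

5.83%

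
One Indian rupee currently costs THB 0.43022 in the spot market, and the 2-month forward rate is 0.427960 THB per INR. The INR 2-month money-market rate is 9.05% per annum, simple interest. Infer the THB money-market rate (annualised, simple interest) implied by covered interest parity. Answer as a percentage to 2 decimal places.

5.85%

T = 2/12 years.
By CIP, F/S equals the THB-to-INR growth ratio: 0.42796/0.43022 = 0.9947469.
INR growth factor: 1 + 0.0905×2/12 = 1.0150833.
That pins the THB growth at 1.009751.
(1.009751 − 1)/T = 0.058506, i.e. 5.85%.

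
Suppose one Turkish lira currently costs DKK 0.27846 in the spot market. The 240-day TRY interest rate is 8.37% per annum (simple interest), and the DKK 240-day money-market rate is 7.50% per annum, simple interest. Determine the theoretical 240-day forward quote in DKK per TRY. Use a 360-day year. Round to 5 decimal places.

0.27693

T = 240/360 years.
DKK accumulates by 1 + 0.0750×240/360 = 1.050000.
TRY growth factor: 1 + 0.0837×240/360 = 1.055800.
So F = 0.27846 × 1.050000 / 1.055800 = 0.2769303 (DKK/TRY).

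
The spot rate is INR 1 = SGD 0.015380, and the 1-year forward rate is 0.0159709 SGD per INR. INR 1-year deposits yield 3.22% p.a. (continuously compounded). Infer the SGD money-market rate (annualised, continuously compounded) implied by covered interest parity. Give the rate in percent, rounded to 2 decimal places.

6.99%

T = 1 year.
F/S = 0.0159709/0.01538 = 1.0384200 = (growth of SGD) / (growth of INR).
The INR side grows by e^(0.0322×1) = 1.032724.
That pins the SGD growth at 1.0724013.
Take logs: ln 1.0724013 / 1 = 0.069900, so 6.99%.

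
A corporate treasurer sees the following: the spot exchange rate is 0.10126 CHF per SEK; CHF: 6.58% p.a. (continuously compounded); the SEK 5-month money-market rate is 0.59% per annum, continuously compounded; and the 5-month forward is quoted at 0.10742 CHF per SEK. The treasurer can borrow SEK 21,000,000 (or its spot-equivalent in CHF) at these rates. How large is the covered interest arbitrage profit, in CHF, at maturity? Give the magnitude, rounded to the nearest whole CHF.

CHF 75,805

T = 5/12 years.
Invest the SEK and cover forward: 21,000,000 × 1.002461358 × 0.10742 = CHF 2,261,372.38.
Convert at spot and invest in CHF: 21,000,000 × 0.10126 × 1.027795962 = CHF 2,185,567.00.
The quoted forward overvalues SEK, so borrow CHF, buy SEK at spot, deposit the SEK at 0.59%, and sell the proceeds forward at 0.10742.
Profit = 2,261,372.38 − 2,185,567.00 = CHF 75,805.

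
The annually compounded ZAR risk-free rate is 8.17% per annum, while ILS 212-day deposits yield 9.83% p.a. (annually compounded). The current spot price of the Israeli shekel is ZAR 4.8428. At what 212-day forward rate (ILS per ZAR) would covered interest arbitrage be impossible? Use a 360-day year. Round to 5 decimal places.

0.20835

T = 212/360 years.
Growth of 1 ZAR over T: (1 + 0.0817)^(212/360) = 1.0473338.
ILS growth factor: (1 + 0.0983)^(212/360) = 1.0567692.
Forward (ZAR per ILS) = 4.8428 × 1.0473338 / 1.0567692 = 4.799561.
Invert for ILS per ZAR: 1 / 4.799561 = 0.20835.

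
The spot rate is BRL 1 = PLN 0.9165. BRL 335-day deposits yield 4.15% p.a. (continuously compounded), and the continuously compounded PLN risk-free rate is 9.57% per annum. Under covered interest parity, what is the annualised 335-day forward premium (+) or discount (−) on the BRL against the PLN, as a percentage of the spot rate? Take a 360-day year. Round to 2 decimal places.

+5.56%

T = 335/360 years.
CIP forward (PLN per BRL) = 0.9165 × 1.0931399/1.0393734 = 0.9639103.
Annualised premium = (F − S)/S × (1/T) = (0.9639103 − 0.9165)/0.9165 ÷ (335/360) = 5.56%.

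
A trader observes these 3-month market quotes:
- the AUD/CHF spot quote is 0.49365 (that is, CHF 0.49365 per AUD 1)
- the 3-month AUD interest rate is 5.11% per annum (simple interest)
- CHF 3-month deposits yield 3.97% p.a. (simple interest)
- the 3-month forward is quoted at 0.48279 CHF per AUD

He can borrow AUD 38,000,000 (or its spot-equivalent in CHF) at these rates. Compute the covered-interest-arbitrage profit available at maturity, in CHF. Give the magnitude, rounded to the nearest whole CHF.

T = 3/12 years.
Route A — deposit AUD, sell forward: 38,000,000 × 1.012775 × 0.48279 = CHF 18,580,390.41.
Route B — convert at spot, deposit CHF: 38,000,000 × 0.49365 × 1.009925 = CHF 18,944,880.10.
The quoted forward undervalues AUD, so borrow AUD, convert to CHF at spot, deposit the CHF at 3.97%, and buy AUD forward at 0.48279 to cover the loan.
Profit = 18,944,880.10 − 18,580,390.41 = CHF 364,490.

CHF 364,490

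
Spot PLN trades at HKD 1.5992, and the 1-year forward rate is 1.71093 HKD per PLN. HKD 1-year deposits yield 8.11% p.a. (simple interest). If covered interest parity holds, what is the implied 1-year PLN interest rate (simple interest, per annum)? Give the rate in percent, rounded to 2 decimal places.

1.05%

T = 1 year.
By CIP, F/S equals the HKD-to-PLN growth ratio: 1.71093/1.5992 = 1.0698662.
HKD growth factor: 1 + 0.0811×1 = 1.081100.
That pins the PLN growth at 1.0105002.
r = (1.0105002 − 1)/1 = 0.010500 → 1.05%.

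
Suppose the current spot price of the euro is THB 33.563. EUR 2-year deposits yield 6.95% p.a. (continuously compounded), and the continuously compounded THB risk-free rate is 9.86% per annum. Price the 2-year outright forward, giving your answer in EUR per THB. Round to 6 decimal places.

0.028110

T = 2 years.
THB growth factor: e^(0.0986×2) = 1.2179876.
EUR growth factor: e^(0.0695×2) = 1.1491241.
So F = 33.563 × 1.2179876 / 1.1491241 = 35.57433 (THB/EUR).
Invert for EUR per THB: 1 / 35.57433 = 0.028110.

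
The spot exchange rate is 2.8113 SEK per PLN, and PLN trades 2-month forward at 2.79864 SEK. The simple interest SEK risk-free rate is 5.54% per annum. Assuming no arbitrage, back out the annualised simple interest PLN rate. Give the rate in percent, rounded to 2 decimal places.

T = 2/12 years.
By CIP, F/S equals the SEK-to-PLN growth ratio: 2.79864/2.8113 = 0.9954967.
The SEK side grows by 1 + 0.0554×2/12 = 1.0092333.
That pins the PLN growth at 1.0137987.
r = (1.0137987 − 1)/(2/12) = 0.082792 → 8.28%.

8.28%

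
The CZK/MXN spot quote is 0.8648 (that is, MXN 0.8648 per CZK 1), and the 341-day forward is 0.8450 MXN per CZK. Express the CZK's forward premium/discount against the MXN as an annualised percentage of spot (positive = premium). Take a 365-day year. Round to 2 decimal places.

T = 341/365 years.
(F − S)/S = (0.8450 − 0.8648)/0.8648 = -0.0228955.
×(1/T) gives -2.45% p.a.

-2.45%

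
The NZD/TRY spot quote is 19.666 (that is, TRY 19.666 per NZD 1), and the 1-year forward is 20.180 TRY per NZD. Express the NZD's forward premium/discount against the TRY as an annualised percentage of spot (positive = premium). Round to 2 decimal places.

T = 1 year.
Period premium: (20.180 − 19.666)/19.666 = 0.0261365.
Annualise by dividing by T: 0.0261365 / 1 = 0.026137 → 2.61%.

+2.61%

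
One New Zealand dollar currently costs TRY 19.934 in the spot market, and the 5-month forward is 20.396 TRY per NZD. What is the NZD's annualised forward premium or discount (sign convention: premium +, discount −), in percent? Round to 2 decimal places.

+5.56%

T = 5/12 years.
Period premium: (20.396 − 19.934)/19.934 = 0.0231765.
Annualise by dividing by T: 0.0231765 / (5/12) = 0.055624 → 5.56%.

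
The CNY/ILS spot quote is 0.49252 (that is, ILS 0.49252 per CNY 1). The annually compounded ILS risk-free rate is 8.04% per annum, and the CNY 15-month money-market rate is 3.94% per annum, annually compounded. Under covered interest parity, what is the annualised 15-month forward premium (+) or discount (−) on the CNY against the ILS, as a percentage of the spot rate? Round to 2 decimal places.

T = 15/12 years.
F = S · g_ILS/g_CNY = 0.49252 × 1.1014904/1.0494902 = 0.51692341.
Annualised premium = (F − S)/S × (1/T) = (0.51692341 − 0.49252)/0.49252 ÷ (15/12) = 3.96%.

+3.96%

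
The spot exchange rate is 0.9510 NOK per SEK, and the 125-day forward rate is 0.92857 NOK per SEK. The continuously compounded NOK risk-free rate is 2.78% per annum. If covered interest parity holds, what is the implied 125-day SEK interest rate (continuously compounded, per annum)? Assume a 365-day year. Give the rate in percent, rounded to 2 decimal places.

T = 125/365 years.
CIP gives F = S · g_NOK/g_SEK, so g_NOK/g_SEK = 0.92857/0.951 = 0.9764143.
NOK growth factor: e^(0.0278×125/365) = 1.009566.
So the SEK growth factor = 1.0339525.
Take logs: ln 1.0339525 / (125/365) = 0.097495, so 9.75%.

9.75%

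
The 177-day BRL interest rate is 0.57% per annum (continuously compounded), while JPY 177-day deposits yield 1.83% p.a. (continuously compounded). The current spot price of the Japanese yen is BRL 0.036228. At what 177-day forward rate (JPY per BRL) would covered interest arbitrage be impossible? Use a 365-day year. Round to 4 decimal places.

T = 177/365 years.
BRL accumulates by e^(0.0057×177/365) = 1.00276793.
JPY accumulates by e^(0.0183×177/365) = 1.00891374.
So F = 0.036228 × 1.00276793 / 1.00891374 = 0.036007317 (BRL/JPY).
Invert for JPY per BRL: 1 / 0.036007317 = 27.7721.

27.7721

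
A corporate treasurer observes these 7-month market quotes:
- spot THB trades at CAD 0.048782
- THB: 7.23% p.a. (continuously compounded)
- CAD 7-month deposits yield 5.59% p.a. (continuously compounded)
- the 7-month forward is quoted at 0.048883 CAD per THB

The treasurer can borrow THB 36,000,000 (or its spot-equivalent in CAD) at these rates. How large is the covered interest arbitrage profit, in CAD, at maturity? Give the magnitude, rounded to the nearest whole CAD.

T = 7/12 years.
Invest the THB and cover forward: 36,000,000 × 1.043077001 × 0.048883 = CAD 1,835,594.39.
Convert at spot and invest in CAD: 36,000,000 × 0.048782 × 1.033145811 = CAD 1,814,361.08.
The quoted forward overvalues THB, so borrow CAD, buy THB at spot, deposit the THB at 7.23%, and sell the proceeds forward at 0.048883.
Arbitrage profit = |1,835,594.39 − 1,814,361.08| = CAD 21,233.

CAD 21,233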